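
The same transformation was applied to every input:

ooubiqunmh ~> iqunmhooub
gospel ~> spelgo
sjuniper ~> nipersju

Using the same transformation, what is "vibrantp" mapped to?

rantpvib

The rule is to move the last character to the front, then swap the front and back halves of the string.
For "vibrantp", step one produces "pvibrant"; step two turns that into "rantpvib".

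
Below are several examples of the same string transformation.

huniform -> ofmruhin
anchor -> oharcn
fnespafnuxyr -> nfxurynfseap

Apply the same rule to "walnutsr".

What's happening: swap the front and back halves of the string, then swap each adjacent pair of characters (1↔2, 3↔4, ...).
Applying both steps to "walnutsr": "utsrwaln", then "tursawnl".

tursawnl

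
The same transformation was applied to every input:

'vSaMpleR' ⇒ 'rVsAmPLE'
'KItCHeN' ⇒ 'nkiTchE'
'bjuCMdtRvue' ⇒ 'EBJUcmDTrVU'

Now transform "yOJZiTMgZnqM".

mYojzItmGzNQ

Looking at the pairs, the operation is to move the last character to the front, then flip the case of every letter.
For "yOJZiTMgZnqM", step one produces "MyOJZiTMgZnq"; step two turns that into "mYojzItmGzNQ".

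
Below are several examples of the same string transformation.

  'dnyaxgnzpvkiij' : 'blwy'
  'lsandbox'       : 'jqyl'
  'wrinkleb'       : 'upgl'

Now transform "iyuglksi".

Each output is the input with this applied: shift every letter 2 places backward in the alphabet (wrapping around), then keep only the first 4 characters.
For "iyuglksi", step one produces "gwsejiqg"; step two turns that into "gwse".

gwse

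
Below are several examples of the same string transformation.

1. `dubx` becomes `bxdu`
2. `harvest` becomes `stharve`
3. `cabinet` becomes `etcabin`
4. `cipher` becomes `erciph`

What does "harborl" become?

rlharbo

The transformation: move the last 2 characters to the front (rotate right by 2).
Applying that to "harborl" gives "rlharbo".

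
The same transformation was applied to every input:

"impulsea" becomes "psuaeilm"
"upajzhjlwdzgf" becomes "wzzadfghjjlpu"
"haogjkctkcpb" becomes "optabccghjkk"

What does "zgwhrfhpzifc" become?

Rule — sort the characters into alphabetical order, then move the last 3 characters to the front (rotate right by 3).
Starting from "zgwhrfhpzifc": after the first operation, "cffghhiprwzz"; after the second, "wzzcffghhipr".
(Check on "impulsea": → "aeilmpsu" → "psuaeilm" ✓)

wzzcffghhipr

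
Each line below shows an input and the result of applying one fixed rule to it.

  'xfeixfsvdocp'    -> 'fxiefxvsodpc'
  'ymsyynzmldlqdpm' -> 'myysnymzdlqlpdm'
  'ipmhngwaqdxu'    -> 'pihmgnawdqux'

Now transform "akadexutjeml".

kadaxetuejlm

What's happening: swap each adjacent pair of characters (1↔2, 3↔4, ...).
"akadexutjeml" → "kadaxetuejlm".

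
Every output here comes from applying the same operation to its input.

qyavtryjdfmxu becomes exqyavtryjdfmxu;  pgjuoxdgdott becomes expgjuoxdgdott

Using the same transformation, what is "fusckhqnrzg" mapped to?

Rule — prepend "ex".
On "fusckhqnrzg" that produces "exfusckhqnrzg".

exfusckhqnrzg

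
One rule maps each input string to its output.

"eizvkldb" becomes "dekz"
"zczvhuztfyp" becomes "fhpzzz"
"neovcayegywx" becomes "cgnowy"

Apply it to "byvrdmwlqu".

The rule is to keep every other character starting from the first (positions 1st, 3rd, 5th, ...), then sort the characters into alphabetical order.
For "byvrdmwlqu", step one produces "bvdwq"; step two turns that into "bdqvw".

bdqvw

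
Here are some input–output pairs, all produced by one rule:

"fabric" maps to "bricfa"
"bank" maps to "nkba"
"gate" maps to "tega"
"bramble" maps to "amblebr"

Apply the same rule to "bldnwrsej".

The transformation: move the first 2 characters to the end (rotate left by 2).
"bldnwrsej" → "dnwrsejbl".

dnwrsejbl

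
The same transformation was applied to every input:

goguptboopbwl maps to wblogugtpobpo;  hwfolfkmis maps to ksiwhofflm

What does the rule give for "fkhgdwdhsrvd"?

sdvkfghwdhdr

Looking at the pairs, the operation is to swap each adjacent pair of characters (1↔2, 3↔4, ...), then move the last 3 characters to the front (rotate right by 3).
Starting from "fkhgdwdhsrvd": after the first operation, "kfghwdhdrsdv"; after the second, "sdvkfghwdhdr".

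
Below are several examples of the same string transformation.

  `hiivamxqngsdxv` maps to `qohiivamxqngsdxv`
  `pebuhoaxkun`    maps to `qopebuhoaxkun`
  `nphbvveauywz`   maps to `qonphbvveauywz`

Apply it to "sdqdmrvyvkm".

Rule — prepend "qo".
For "sdqdmrvyvkm" the result is "qosdqdmrvyvkm".

qosdqdmrvyvkm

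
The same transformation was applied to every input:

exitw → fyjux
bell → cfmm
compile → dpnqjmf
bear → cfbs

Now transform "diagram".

Each output is the input with this applied: shift every letter 1 place forward in the alphabet (wrapping around).
For "diagram" the result is "ejbhsbn".

ejbhsbn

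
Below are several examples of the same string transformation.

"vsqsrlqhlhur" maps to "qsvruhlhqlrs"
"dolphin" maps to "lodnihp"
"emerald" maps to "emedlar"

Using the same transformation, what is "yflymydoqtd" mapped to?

Rule — move the first 3 characters to the end (rotate left by 3), then reverse the string.
Applying both steps to "yflymydoqtd": "ymydoqtdyfl", then "lfydtqodymy".

lfydtqodymy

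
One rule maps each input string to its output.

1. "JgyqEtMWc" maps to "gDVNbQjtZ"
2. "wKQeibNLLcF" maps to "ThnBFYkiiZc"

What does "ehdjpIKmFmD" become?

BEAGMfhJcJa

In each case the input is transformed by: shift every letter 3 places backward in the alphabet (wrapping around), then flip the case of every letter.
For "ehdjpIKmFmD" the result is "BEAGMfhJcJa".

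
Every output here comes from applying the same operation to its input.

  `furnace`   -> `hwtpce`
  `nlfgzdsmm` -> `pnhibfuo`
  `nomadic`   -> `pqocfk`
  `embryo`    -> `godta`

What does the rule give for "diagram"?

Each output is the input with this applied: shift every letter 2 places forward in the alphabet (wrapping around), then delete the last character.
On "diagram": the first step gives "fkcitco", and the second then gives "fkcitc".

fkcitc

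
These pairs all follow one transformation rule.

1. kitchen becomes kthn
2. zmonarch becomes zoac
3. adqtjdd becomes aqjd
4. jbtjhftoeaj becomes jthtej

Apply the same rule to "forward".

frad

The pattern: keep every other character starting from the first (positions 1st, 3rd, 5th, ...).
Doing the same to "forward": "frad".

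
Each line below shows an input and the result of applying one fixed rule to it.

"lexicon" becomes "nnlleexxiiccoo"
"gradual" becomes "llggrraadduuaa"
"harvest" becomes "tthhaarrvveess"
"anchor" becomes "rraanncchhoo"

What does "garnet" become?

The transformation: double every character, then move the last 2 characters to the front (rotate right by 2).
Doing the same to "garnet": "ttggaarrnnee".
(Check on "harvest": → "hhaarrvveesstt" → "tthhaarrvveess" ✓)

ttggaarrnnee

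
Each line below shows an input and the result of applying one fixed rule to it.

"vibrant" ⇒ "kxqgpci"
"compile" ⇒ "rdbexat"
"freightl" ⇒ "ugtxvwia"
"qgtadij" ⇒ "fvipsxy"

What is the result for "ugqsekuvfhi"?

jvfhtzjkuwx

In each case the input is transformed by: shift every letter 11 places backward in the alphabet (wrapping around).
On "ugqsekuvfhi" that produces "jvfhtzjkuwx".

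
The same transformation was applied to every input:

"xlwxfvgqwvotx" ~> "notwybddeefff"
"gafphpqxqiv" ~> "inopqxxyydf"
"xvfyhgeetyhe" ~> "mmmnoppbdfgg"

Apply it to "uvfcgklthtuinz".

knopqstvbbccdh

The pattern: sort the characters into alphabetical order, then shift every letter 8 places forward in the alphabet (wrapping around).
On "uvfcgklthtuinz": the first step gives "cfghiklnttuuvz", and the second then gives "knopqstvbbccdh".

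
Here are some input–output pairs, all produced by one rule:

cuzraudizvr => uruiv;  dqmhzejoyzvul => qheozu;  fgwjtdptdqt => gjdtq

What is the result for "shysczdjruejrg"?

hszjujg

In each case the input is transformed by: keep every other character starting from the second (positions 2nd, 4th, 6th, ...).
Doing the same to "shysczdjruejrg": "hszjujg".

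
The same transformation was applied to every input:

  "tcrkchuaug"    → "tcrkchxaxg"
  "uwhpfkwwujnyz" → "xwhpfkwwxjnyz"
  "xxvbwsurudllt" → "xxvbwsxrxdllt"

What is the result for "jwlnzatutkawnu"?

The rule is to replace every "u" with "x".
Doing the same to "jwlnzatutkawnu": "jwlnzatxtkawnx".

jwlnzatxtkawnx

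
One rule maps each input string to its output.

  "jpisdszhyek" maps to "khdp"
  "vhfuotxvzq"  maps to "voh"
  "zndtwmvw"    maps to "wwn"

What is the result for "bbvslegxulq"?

qxlb

Rule — keep one character in every 3, starting at position 2 (positions 2nd, 5th, 8th, ...), then reverse the string.
For "bbvslegxulq", step one produces "blxq"; step two turns that into "qxlb".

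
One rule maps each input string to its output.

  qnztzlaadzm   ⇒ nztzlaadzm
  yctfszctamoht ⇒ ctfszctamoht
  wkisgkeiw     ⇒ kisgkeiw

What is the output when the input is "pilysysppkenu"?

What's happening: delete the first character.
Applying that to "pilysysppkenu" gives "ilysysppkenu".

ilysysppkenu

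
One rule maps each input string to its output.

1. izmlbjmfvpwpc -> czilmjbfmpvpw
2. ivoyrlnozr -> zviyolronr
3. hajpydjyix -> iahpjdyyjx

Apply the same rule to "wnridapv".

The rule is to swap each adjacent pair of characters (1↔2, 3↔4, ...), then move the last character to the front.
Starting from "wnridapv": after the first operation, "nwiradvp"; after the second, "pnwiradv".

pnwiradv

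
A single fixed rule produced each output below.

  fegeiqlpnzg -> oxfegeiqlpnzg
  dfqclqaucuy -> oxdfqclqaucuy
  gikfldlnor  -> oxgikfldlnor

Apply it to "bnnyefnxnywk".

oxbnnyefnxnywk

Each output is the input with this applied: prepend "ox".
"bnnyefnxnywk" → "oxbnnyefnxnywk".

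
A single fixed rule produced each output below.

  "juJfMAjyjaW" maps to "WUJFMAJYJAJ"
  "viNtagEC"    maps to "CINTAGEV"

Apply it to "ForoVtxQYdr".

ROROVTXQYDF

The transformation: swap the first and last characters, then convert every letter to uppercase.
"ForoVtxQYdr" → "roroVtxQYdF" → "ROROVTXQYDF".
(Check on "juJfMAjyjaW": → "WuJfMAjyjaj" → "WUJFMAJYJAJ" ✓)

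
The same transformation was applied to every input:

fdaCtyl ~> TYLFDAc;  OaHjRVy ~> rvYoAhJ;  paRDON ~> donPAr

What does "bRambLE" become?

The transformation: move the last 3 characters to the front (rotate right by 3), then flip the case of every letter.
"bRambLE" → "bLEbRam" → "BleBrAM".

BleBrAM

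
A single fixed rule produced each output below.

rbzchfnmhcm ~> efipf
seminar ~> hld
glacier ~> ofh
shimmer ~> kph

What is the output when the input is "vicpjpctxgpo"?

lsswjr

The transformation: keep every other character starting from the second (positions 2nd, 4th, 6th, ...), then shift every letter 3 places forward in the alphabet (wrapping around).
Starting from "vicpjpctxgpo": after the first operation, "ipptgo"; after the second, "lsswjr".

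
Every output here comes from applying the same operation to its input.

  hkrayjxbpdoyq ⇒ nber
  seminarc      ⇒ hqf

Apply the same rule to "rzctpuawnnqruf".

cszti

The transformation: shift every letter 3 places forward in the alphabet (wrapping around), then keep one character in every 3, starting at position 2 (positions 2nd, 5th, 8th, ...).
For "rzctpuawnnqruf", step one produces "ucfwsxdzqqtuxi"; step two turns that into "cszti".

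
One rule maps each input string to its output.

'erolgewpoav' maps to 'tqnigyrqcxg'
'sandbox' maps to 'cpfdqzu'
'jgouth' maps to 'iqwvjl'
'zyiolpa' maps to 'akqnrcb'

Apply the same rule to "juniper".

wpkrgtl

The rule is to shift every letter 2 places forward in the alphabet (wrapping around), then move the first character to the end.
Applying both steps to "juniper": "lwpkrgt", then "wpkrgtl".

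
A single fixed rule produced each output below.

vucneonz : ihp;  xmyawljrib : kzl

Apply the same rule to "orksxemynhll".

Each output is the input with this applied: shift every letter 13 places forward in the alphabet (wrapping around) — i.e. ROT13, then keep only the first 3 characters.
For "orksxemynhll" the result is "bex".

bex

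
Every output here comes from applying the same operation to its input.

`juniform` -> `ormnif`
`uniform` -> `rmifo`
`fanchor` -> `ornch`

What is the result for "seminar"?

Looking at the pairs, the operation is to delete the first 2 characters, then move the first 3 characters to the end (rotate left by 3).
On "seminar": the first step gives "minar", and the second then gives "armin".

armin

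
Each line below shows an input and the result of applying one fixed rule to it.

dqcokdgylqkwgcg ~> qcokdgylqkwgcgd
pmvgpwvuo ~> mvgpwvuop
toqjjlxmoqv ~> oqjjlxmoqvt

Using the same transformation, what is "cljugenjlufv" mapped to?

ljugenjlufvc

Each output is the input with this applied: move the first character to the end.
For "cljugenjlufv" the result is "ljugenjlufvc".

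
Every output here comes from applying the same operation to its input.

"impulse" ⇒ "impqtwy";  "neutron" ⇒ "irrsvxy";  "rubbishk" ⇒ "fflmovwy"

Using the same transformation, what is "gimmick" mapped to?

gkmmoqq

Rule — sort the characters into alphabetical order, then shift every letter 4 places forward in the alphabet (wrapping around).
Applying both steps to "gimmick": "cgiikmm", then "gkmmoqq".
(Check on "neutron": → "ennortu" → "irrsvxy" ✓)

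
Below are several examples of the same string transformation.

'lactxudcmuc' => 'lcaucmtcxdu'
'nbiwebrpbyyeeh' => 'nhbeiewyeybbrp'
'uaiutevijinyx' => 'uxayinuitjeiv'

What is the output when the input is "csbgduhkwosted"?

cdsebtgsdouwhk

Rule — take characters alternately from the front and the back (1st, last, 2nd, 2nd-last, ...).
"csbgduhkwosted" → "cdsebtgsdouwhk".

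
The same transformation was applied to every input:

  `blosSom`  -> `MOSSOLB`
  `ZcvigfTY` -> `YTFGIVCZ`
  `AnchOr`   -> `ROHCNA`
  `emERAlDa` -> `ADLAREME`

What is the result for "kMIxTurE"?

ERUTXIMK

What's happening: reverse the string, then convert every letter to uppercase.
"kMIxTurE" → "EruTxIMk" → "ERUTXIMK".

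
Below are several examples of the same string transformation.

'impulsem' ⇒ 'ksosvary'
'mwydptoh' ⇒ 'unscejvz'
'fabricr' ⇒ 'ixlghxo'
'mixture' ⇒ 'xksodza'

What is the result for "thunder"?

kxznatj

Looking at the pairs, the operation is to move the last 2 characters to the front (rotate right by 2), then shift every letter 6 places forward in the alphabet (wrapping around).
Working it through for "thunder": intermediate "erthund", final "kxznatj".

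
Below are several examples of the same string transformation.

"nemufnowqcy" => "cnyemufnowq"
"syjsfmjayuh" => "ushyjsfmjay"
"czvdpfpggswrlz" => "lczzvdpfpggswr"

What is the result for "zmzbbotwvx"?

The transformation: swap the first and last characters, then move the last 2 characters to the front (rotate right by 2).
So "zmzbbotwvx" becomes "vzxmzbbotw".

vzxmzbbotw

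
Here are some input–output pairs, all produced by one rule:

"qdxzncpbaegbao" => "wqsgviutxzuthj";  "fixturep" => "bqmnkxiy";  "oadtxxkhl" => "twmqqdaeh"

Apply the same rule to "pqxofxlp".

What's happening: move the first character to the end, then shift every letter 7 places backward in the alphabet (wrapping around).
On "pqxofxlp" that produces "jqhyqeii".
(Check on "qdxzncpbaegbao": → "dxzncpbaegbaoq" → "wqsgviutxzuthj" ✓)

jqhyqeii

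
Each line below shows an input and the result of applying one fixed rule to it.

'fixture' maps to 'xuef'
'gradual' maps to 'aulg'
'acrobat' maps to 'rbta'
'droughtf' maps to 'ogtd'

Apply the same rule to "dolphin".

Each output is the input with this applied: keep every other character starting from the first (positions 1st, 3rd, 5th, ...), then move the first character to the end.
On "dolphin" that produces "lhnd".

lhnd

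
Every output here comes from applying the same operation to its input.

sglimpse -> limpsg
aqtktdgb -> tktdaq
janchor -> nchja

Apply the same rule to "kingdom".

ngdki

Rule — delete the last 2 characters, then move the first 2 characters to the end (rotate left by 2).
Doing the same to "kingdom": "ngdki".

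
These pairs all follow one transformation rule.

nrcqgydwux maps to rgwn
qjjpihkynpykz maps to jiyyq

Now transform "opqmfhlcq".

Looking at the pairs, the operation is to move the first character to the end, then keep one character in every 3, starting at position 1 (positions 1st, 4th, 7th, ...).
"opqmfhlcq" → "pqmfhlcqo" → "pfc".

pfc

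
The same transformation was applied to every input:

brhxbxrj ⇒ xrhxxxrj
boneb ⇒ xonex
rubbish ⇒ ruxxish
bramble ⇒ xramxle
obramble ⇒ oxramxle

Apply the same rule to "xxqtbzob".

xxqtxzox

In each case the input is transformed by: replace every "b" with "x".
For "xxqtbzob" the result is "xxqtxzox".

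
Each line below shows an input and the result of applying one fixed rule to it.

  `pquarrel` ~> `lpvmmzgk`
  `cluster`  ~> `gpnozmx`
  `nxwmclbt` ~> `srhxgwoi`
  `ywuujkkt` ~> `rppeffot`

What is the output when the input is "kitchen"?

What's happening: move the first character to the end, then shift every letter 5 places backward in the alphabet (wrapping around).
For "kitchen", step one produces "itchenk"; step two turns that into "doxczif".

doxczif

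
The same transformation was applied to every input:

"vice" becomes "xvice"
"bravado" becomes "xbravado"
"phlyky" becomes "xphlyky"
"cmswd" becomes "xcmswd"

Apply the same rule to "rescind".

xrescind

Looking at the pairs, the operation is to prepend "x".
Doing the same to "rescind": "xrescind".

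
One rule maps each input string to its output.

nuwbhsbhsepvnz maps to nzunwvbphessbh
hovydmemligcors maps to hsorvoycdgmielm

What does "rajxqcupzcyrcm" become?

Rule — take characters alternately from the front and the back (1st, last, 2nd, 2nd-last, ...).
So "rajxqcupzcyrcm" becomes "rmacjrxyqcczup".

rmacjrxyqcczup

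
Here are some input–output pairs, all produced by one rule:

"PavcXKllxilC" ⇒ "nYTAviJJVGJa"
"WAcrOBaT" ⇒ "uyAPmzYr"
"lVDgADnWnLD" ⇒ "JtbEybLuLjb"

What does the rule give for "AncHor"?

What's happening: shift every letter 2 places backward in the alphabet (wrapping around), then flip the case of every letter.
So "AncHor" becomes "yLAfMP".

yLAfMP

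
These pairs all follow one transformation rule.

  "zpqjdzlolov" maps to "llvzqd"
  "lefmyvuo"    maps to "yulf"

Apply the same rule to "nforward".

wrno

The transformation: keep every other character starting from the first (positions 1st, 3rd, 5th, ...), then swap the front and back halves of the string.
So "nforward" becomes "wrno".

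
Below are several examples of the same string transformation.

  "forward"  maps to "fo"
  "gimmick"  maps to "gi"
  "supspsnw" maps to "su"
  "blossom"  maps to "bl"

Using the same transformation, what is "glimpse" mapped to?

Looking at the pairs, the operation is to keep only the first 2 characters.
On "glimpse" that produces "gl".

gl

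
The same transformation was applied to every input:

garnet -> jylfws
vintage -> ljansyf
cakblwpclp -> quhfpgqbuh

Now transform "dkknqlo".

Each output is the input with this applied: move the last 2 characters to the front (rotate right by 2), then shift every letter 5 places forward in the alphabet (wrapping around).
Applying both steps to "dkknqlo": "lodkknq", then "qtippsv".

qtippsv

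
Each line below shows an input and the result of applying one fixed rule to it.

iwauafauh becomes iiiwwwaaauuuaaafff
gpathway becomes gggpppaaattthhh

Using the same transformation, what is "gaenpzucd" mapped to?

gggaaaeeennnpppzzz

What's happening: delete the last 3 characters, then repeat every character 3 times.
Starting from "gaenpzucd": after the first operation, "gaenpz"; after the second, "gggaaaeeennnpppzzz".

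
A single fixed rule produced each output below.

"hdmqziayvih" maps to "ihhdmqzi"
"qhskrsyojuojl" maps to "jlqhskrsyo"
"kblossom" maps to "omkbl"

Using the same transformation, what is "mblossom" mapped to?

The rule is to move the last 2 characters to the front (rotate right by 2), then delete the last 3 characters.
On "mblossom": the first step gives "ommbloss", and the second then gives "ommbl".

ommbl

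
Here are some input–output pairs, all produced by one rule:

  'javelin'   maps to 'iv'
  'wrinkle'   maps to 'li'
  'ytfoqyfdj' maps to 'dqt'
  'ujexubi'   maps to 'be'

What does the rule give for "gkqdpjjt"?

jdg

What's happening: reverse the string, then keep one character in every 3, starting at position 2 (positions 2nd, 5th, 8th, ...).
Applying both steps to "gkqdpjjt": "tjjpdqkg", then "jdg".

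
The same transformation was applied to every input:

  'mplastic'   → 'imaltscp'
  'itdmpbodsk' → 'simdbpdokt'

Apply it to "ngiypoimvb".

vnyiopmibg

Rule — swap each adjacent pair of characters (1↔2, 3↔4, ...), then swap the first and last characters.
On "ngiypoimvb": the first step gives "gnyiopmibv", and the second then gives "vnyiopmibg".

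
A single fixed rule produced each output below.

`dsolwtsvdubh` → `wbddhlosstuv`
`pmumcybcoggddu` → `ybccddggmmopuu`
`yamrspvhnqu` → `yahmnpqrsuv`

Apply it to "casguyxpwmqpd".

yacdgmppqsuwx

What's happening: sort the characters into alphabetical order, then move the last character to the front.
Applying that to "casguyxpwmqpd" gives "yacdgmppqsuwx".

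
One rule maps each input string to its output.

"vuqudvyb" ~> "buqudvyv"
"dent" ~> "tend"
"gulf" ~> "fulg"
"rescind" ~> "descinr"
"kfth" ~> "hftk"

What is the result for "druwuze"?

In each case the input is transformed by: swap the first and last characters.
On "druwuze" that produces "eruwuzd".

eruwuzd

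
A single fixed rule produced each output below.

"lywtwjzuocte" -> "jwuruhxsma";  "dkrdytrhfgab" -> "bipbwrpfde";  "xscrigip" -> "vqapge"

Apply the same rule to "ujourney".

In each case the input is transformed by: delete the last 2 characters, then shift every letter 2 places backward in the alphabet (wrapping around).
For "ujourney", step one produces "ujourn"; step two turns that into "shmspl".
(Check on "dkrdytrhfgab": → "dkrdytrhfg" → "bipbwrpfde" ✓)

shmspl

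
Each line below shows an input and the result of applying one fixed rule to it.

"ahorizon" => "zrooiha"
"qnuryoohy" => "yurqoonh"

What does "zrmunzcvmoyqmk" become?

Looking at the pairs, the operation is to delete the last character, then sort the characters into reverse alphabetical order.
For "zrmunzcvmoyqmk" the result is "zzyvurqonmmmc".

zzyvurqonmmmc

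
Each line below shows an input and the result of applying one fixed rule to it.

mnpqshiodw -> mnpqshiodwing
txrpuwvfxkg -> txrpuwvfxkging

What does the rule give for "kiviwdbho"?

Each output is the input with this applied: append "ing".
Applying that to "kiviwdbho" gives "kiviwdbhoing".

kiviwdbhoing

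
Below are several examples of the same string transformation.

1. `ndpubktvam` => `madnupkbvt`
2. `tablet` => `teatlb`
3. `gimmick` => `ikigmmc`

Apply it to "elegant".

atlegen

Rule — swap each adjacent pair of characters (1↔2, 3↔4, ...), then move the last 2 characters to the front (rotate right by 2).
"elegant" → "legenat" → "atlegen".
(Check on "tablet": → "atlbte" → "teatlb" ✓)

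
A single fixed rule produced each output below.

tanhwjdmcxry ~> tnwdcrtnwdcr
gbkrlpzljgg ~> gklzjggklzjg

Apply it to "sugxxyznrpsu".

sgxzrssgxzrs

Looking at the pairs, the operation is to keep every other character starting from the first (positions 1st, 3rd, 5th, ...), then write the whole string twice.
Working it through for "sugxxyznrpsu": intermediate "sgxzrs", final "sgxzrssgxzrs".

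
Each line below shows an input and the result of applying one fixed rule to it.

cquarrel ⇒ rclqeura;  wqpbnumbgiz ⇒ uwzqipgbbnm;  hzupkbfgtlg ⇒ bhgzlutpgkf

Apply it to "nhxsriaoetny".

anyhnxtseroi

The rule is to take characters alternately from the front and the back (1st, last, 2nd, 2nd-last, ...), then move the last character to the front.
"nhxsriaoetny" → "nyhnxtseroia" → "anyhnxtseroi".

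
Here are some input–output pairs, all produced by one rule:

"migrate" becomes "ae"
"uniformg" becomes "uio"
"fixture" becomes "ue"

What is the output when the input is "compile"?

ie

Rule — keep every other character starting from the first (positions 1st, 3rd, 5th, ...), then keep only the vowels.
On "compile" that produces "ie".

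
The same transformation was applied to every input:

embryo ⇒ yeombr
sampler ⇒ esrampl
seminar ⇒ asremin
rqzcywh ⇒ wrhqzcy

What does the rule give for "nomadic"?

incomad

The rule is to swap the first and last characters, then move the last 2 characters to the front (rotate right by 2).
Starting from "nomadic": after the first operation, "comadin"; after the second, "incomad".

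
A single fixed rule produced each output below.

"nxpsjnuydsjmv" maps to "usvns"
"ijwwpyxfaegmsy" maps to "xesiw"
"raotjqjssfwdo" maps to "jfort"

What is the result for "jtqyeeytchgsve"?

The rule is to keep one character in every 3, starting at position 1 (positions 1st, 4th, 7th, ...), then move the last 3 characters to the front (rotate right by 3).
"jtqyeeytchgsve" → "yhvjy".

yhvjy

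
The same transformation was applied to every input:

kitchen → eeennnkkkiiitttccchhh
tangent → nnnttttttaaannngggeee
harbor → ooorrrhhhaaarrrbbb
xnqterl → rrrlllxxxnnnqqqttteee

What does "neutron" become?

In each case the input is transformed by: move the last 2 characters to the front (rotate right by 2), then repeat every character 3 times.
"neutron" → "onneutr" → "ooonnnnnneeeuuutttrrr".
(Check on "harbor": → "orharb" → "ooorrrhhhaaarrrbbb" ✓)

ooonnnnnneeeuuutttrrr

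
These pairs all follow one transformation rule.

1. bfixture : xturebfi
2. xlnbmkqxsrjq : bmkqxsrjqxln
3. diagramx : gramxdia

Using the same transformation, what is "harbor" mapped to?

borhar

What's happening: move the first 3 characters to the end (rotate left by 3).
On "harbor" that produces "borhar".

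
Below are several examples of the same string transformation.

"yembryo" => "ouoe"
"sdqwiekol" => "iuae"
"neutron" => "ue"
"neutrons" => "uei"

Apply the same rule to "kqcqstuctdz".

ai

What's happening: shift every letter 10 places backward in the alphabet (wrapping around), then keep only the vowels.
"kqcqstuctdz" → "agsgijksjtp" → "ai".
(Check on "sdqwiekol": → "itgmyuaeb" → "iuae" ✓)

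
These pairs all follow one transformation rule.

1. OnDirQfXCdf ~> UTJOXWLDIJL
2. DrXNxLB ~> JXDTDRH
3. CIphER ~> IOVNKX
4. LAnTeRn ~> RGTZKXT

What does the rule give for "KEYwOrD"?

QKECUXJ

The transformation: shift every letter 6 places forward in the alphabet (wrapping around), then convert every letter to uppercase.
On "KEYwOrD" that produces "QKECUXJ".
(Check on "CIphER": → "IOvnKX" → "IOVNKX" ✓)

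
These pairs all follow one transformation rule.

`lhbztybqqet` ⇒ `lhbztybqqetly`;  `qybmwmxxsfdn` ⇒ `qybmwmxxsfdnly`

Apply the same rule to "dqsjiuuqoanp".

In each case the input is transformed by: append "ly".
On "dqsjiuuqoanp" that produces "dqsjiuuqoanply".

dqsjiuuqoanply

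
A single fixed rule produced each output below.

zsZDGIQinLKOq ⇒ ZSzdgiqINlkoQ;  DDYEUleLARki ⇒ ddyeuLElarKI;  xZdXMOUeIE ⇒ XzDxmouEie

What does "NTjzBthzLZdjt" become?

What's happening: flip the case of every letter.
For "NTjzBthzLZdjt" the result is "ntJZbTHZlzDJT".

ntJZbTHZlzDJT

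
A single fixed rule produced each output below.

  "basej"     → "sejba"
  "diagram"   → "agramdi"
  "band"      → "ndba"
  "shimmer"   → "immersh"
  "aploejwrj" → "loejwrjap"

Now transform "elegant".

egantel

Rule — move the first 2 characters to the end (rotate left by 2).
For "elegant" the result is "egantel".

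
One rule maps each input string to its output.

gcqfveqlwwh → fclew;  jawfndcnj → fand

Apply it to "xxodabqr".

Looking at the pairs, the operation is to keep every other character starting from the second (positions 2nd, 4th, 6th, ...), then swap each adjacent pair of characters (1↔2, 3↔4, ...).
"xxodabqr" → "xdbr" → "dxrb".

dxrb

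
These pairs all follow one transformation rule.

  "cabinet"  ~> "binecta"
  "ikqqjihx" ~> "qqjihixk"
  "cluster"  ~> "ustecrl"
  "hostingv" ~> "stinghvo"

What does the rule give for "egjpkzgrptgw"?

jpkzgrptgewg

Looking at the pairs, the operation is to swap the first and last characters, then move the first 2 characters to the end (rotate left by 2).
"egjpkzgrptgw" → "wgjpkzgrptge" → "jpkzgrptgewg".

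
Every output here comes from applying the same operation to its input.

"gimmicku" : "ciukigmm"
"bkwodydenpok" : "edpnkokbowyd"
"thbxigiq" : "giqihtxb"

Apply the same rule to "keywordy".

The transformation: swap each adjacent pair of characters (1↔2, 3↔4, ...), then swap the front and back halves of the string.
Applying both steps to "keywordy": "ekwyroyd", then "roydekwy".

roydekwy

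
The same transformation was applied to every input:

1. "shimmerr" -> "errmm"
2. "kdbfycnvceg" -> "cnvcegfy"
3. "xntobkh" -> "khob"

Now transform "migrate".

In each case the input is transformed by: delete the first 3 characters, then move the first 2 characters to the end (rotate left by 2).
Working it through for "migrate": intermediate "rate", final "tera".

tera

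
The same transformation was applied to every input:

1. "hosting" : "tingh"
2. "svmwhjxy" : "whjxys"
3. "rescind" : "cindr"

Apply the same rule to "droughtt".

ughttd

Each output is the input with this applied: move the first 3 characters to the end (rotate left by 3), then delete the last 2 characters.
"droughtt" → "ughttdro" → "ughttd".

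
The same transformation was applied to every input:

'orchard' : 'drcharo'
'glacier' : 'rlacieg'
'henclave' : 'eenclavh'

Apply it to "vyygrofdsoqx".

xyygrofdsoqv

In each case the input is transformed by: swap the first and last characters.
On "vyygrofdsoqx" that produces "xyygrofdsoqv".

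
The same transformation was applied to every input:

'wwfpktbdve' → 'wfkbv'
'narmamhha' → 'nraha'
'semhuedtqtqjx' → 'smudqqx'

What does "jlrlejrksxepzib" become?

jrersezb

Rule — keep every other character starting from the first (positions 1st, 3rd, 5th, ...).
On "jlrlejrksxepzib" that produces "jrersezb".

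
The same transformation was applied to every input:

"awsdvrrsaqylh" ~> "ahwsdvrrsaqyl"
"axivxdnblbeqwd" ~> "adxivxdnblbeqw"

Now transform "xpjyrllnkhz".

xzpjyrllnkh

The transformation: swap the first and last characters, then move the last character to the front.
On "xpjyrllnkhz": the first step gives "zpjyrllnkhx", and the second then gives "xzpjyrllnkh".
(Check on "axivxdnblbeqwd": → "dxivxdnblbeqwa" → "adxivxdnblbeqw" ✓)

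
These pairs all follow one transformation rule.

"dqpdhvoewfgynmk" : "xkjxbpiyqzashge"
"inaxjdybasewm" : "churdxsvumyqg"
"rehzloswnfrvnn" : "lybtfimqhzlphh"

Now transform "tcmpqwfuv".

Looking at the pairs, the operation is to shift every letter 6 places backward in the alphabet (wrapping around).
So "tcmpqwfuv" becomes "nwgjkqzop".

nwgjkqzop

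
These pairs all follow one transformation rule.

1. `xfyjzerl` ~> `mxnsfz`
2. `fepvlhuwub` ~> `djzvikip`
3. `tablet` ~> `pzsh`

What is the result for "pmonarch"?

Each output is the input with this applied: shift every letter 12 places backward in the alphabet (wrapping around), then delete the first 2 characters.
"pmonarch" → "dacbofqv" → "cbofqv".

cbofqv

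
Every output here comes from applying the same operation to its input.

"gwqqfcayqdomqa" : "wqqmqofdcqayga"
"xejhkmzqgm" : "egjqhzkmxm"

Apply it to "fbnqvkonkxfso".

Looking at the pairs, the operation is to take characters alternately from the front and the back (1st, last, 2nd, 2nd-last, ...), then move the first 2 characters to the end (rotate left by 2).
On "fbnqvkonkxfso": the first step gives "fobsnfqxvkkno", and the second then gives "bsnfqxvkknofo".
(Check on "gwqqfcayqdomqa": → "gawqqmqofdcqay" → "wqqmqofdcqayga" ✓)

bsnfqxvkknofo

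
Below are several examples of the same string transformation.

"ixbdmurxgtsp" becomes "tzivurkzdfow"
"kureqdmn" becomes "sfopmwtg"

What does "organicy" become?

pkeaqtic

Rule — shift every letter 2 places forward in the alphabet (wrapping around), then swap the front and back halves of the string.
Working it through for "organicy": intermediate "qticpkea", final "pkeaqtic".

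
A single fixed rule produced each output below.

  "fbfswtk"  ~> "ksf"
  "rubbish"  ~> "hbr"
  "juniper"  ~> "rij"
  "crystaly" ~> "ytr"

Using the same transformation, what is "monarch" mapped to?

The transformation: reverse the string, then keep one character in every 3, starting at position 1 (positions 1st, 4th, 7th, ...).
For "monarch", step one produces "hcranom"; step two turns that into "ham".

ham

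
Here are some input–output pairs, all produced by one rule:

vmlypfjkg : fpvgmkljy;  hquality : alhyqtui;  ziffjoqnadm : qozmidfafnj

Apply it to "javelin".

Looking at the pairs, the operation is to take characters alternately from the front and the back (1st, last, 2nd, 2nd-last, ...), then move the last 2 characters to the front (rotate right by 2).
"javelin" → "jnaivle" → "lejnaiv".

lejnaiv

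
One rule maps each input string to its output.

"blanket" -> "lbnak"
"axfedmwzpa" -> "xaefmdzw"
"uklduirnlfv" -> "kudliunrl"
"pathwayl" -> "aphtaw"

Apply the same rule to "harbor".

ahbr

What's happening: delete the last 2 characters, then swap each adjacent pair of characters (1↔2, 3↔4, ...).
Doing the same to "harbor": "ahbr".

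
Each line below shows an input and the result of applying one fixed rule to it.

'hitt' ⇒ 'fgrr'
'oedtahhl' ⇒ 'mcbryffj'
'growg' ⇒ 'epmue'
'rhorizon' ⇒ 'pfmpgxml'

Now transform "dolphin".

bmjnfgl

The pattern: shift every letter 2 places backward in the alphabet (wrapping around).
"dolphin" → "bmjnfgl".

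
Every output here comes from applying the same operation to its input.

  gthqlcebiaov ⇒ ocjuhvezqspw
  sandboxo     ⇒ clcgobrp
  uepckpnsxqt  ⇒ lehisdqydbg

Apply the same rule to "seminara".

The rule is to move the last 3 characters to the front (rotate right by 3), then shift every letter 12 places backward in the alphabet (wrapping around).
Starting from "seminara": after the first operation, "arasemin"; after the second, "ofogsawb".

ofogsawb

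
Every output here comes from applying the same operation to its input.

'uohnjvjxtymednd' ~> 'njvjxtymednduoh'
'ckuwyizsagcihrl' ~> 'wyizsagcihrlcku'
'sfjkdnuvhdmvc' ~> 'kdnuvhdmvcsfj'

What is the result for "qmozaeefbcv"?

The transformation: move the first 3 characters to the end (rotate left by 3).
For "qmozaeefbcv" the result is "zaeefbcvqmo".

zaeefbcvqmo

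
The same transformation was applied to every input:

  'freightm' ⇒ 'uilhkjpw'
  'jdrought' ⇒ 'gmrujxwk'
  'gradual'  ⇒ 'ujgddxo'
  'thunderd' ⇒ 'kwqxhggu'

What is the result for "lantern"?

dowquhq

In each case the input is transformed by: swap each adjacent pair of characters (1↔2, 3↔4, ...), then shift every letter 3 places forward in the alphabet (wrapping around).
"lantern" → "altnren" → "dowquhq".
(Check on "thunderd": → "htnueddr" → "kwqxhggu" ✓)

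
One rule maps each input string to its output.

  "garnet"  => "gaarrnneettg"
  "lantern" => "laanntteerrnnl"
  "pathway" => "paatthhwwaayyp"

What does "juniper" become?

The transformation: double every character, then move the first character to the end.
On "juniper" that produces "juunniippeerrj".

juunniippeerrj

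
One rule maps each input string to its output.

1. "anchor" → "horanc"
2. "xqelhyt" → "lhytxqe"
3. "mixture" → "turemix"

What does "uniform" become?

formuni

In each case the input is transformed by: move the first 3 characters to the end (rotate left by 3).
On "uniform" that produces "formuni".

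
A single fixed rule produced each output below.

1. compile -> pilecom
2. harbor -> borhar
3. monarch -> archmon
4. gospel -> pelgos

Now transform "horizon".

Rule — move the first 3 characters to the end (rotate left by 3).
So "horizon" becomes "izonhor".

izonhor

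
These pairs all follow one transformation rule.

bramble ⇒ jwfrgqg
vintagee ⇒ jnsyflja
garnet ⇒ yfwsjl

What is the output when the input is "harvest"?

yfwajxm

The pattern: swap the first and last characters, then shift every letter 5 places forward in the alphabet (wrapping around).
Starting from "harvest": after the first operation, "tarvesh"; after the second, "yfwajxm".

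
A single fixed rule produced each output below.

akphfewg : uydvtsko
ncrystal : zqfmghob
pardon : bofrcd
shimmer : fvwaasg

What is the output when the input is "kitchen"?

Rule — swap the first and last characters, then shift every letter 12 places backward in the alphabet (wrapping around).
Doing the same to "kitchen": "bwhqvsy".

bwhqvsy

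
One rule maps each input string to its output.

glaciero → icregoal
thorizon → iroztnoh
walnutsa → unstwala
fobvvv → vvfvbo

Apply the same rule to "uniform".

ofmrnui

The transformation: move the first 3 characters to the end (rotate left by 3), then swap each adjacent pair of characters (1↔2, 3↔4, ...).
On "uniform": the first step gives "formuni", and the second then gives "ofmrnui".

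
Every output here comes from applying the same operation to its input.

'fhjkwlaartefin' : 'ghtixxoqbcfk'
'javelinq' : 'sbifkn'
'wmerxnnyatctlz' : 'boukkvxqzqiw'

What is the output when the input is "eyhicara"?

The pattern: shift every letter 3 places backward in the alphabet (wrapping around), then delete the first 2 characters.
"eyhicara" → "bvefzxox" → "efzxox".
(Check on "wmerxnnyatctlz": → "tjboukkvxqzqiw" → "boukkvxqzqiw" ✓)

efzxox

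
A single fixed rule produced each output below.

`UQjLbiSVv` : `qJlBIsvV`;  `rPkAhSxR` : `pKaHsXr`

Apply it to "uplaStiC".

The rule is to flip the case of every letter, then delete the first character.
Applying that to "uplaStiC" gives "PLAsTIc".

PLAsTIc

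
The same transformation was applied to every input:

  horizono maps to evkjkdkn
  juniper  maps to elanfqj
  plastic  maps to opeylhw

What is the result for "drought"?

qcdpznk

Looking at the pairs, the operation is to shift every letter 4 places backward in the alphabet (wrapping around), then move the first 3 characters to the end (rotate left by 3).
Applying that to "drought" gives "qcdpznk".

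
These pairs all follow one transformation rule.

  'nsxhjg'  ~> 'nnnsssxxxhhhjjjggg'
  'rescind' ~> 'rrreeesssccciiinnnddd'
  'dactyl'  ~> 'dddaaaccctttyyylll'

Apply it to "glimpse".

gggllliiimmmpppssseee

Rule — repeat every character 3 times.
"glimpse" → "gggllliiimmmpppssseee".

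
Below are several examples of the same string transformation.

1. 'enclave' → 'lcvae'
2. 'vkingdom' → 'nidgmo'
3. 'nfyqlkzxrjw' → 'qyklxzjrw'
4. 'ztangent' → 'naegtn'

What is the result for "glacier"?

The transformation: swap each adjacent pair of characters (1↔2, 3↔4, ...), then delete the first 2 characters.
"glacier" → "lgcaeir" → "caeir".
(Check on "vkingdom": → "kvnidgmo" → "nidgmo" ✓)

caeir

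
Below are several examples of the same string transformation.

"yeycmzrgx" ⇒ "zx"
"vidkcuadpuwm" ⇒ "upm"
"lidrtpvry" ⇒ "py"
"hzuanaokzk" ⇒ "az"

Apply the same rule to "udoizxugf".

In each case the input is transformed by: keep one character in every 3, starting at position 3 (positions 3rd, 6th, 9th, ...), then delete the first character.
"udoizxugf" → "xf".

xf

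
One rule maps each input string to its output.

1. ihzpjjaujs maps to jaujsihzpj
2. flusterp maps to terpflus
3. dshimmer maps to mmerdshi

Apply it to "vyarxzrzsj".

Looking at the pairs, the operation is to swap the front and back halves of the string.
So "vyarxzrzsj" becomes "zrzsjvyarx".

zrzsjvyarx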